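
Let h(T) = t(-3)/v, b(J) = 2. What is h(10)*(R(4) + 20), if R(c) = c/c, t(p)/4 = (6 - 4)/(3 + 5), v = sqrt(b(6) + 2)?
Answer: 21/2 ≈ 10.500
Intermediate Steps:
v = 2 (v = sqrt(2 + 2) = sqrt(4) = 2)
t(p) = 1 (t(p) = 4*((6 - 4)/(3 + 5)) = 4*(2/8) = 4*(2*(1/8)) = 4*(1/4) = 1)
R(c) = 1
h(T) = 1/2
h(10)*(R(4) + 20) = (1 + 20)/2 = (1/2)*21 = 21/2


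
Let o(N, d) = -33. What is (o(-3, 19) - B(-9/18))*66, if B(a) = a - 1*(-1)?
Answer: -2211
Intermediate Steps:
B(a) = 1 + a (B(a) = a + 1 = 1 + a)
(o(-3, 19) - B(-9/18))*66 = (-33 - (1 - 9/18))*66 = (-33 - (1 - 9*1/18))*66 = (-33 - (1 - 1/2))*66 = (-33 - 1*1/2)*66 = (-33 - 1/2)*66 = -67/2*66 = -2211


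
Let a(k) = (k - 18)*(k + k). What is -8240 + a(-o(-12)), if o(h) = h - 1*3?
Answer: -8330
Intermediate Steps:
o(h) = -3 + h (o(h) = h - 3 = -3 + h)
a(k) = 2*k*(-18 + k) (a(k) = (-18 + k)*(2*k) = 2*k*(-18 + k))
-8240 + a(-o(-12)) = -8240 + 2*(-(-3 - 12))*(-18 - (-3 - 12)) = -8240 + 2*(-1*(-15))*(-18 - 1*(-15)) = -8240 + 2*15*(-18 + 15) = -8240 + 2*15*(-3) = -8240 - 90 = -8330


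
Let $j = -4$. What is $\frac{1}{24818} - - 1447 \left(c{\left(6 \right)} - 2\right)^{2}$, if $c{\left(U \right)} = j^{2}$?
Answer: $\frac{7038682617}{24818} \approx 2.8361 \cdot 10^{5}$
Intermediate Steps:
$c{\left(U \right)} = 16$ ($c{\left(U \right)} = \left(-4\right)^{2} = 16$)
$\frac{1}{24818} - - 1447 \left(c{\left(6 \right)} - 2\right)^{2} = \frac{1}{24818} - - 1447 \left(16 - 2\right)^{2} = \frac{1}{24818} - - 1447 \cdot 14^{2} = \frac{1}{24818} - \left(-1447\right) 196 = \frac{1}{24818} - -283612 = \frac{1}{24818} + 283612 = \frac{7038682617}{24818}$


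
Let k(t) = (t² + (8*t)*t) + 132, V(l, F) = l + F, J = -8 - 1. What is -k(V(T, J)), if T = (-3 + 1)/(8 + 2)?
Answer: -22344/25 ≈ -893.76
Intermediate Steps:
J = -9
T = -⅕ (T = -2/10 = -2*⅒ = -⅕ ≈ -0.20000)
V(l, F) = F + l
k(t) = 132 + 9*t² (k(t) = (t² + 8*t²) + 132 = 9*t² + 132 = 132 + 9*t²)
-k(V(T, J)) = -(132 + 9*(-9 - ⅕)²) = -(132 + 9*(-46/5)²) = -(132 + 9*(2116/25)) = -(132 + 19044/25) = -1*22344/25 = -22344/25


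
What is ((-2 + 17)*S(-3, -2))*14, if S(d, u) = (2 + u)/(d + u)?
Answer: 0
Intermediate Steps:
S(d, u) = (2 + u)/(d + u)
((-2 + 17)*S(-3, -2))*14 = ((-2 + 17)*((2 - 2)/(-3 - 2)))*14 = (15*(0/(-5)))*14 = (15*(-⅕*0))*14 = (15*0)*14 = 0*14 = 0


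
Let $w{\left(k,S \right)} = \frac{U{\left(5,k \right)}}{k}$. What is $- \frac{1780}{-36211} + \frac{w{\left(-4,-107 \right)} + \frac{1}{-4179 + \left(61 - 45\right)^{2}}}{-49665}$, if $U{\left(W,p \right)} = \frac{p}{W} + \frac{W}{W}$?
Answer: $\frac{990899583139}{20157711350700} \approx 0.049157$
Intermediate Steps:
$U{\left(W,p \right)} = 1 + \frac{p}{W}$ ($U{\left(W,p \right)} = \frac{p}{W} + 1 = 1 + \frac{p}{W}$)
$w{\left(k,S \right)} = \frac{1 + \frac{k}{5}}{k}$ ($w{\left(k,S \right)} = \frac{\frac{1}{5} \left(5 + k\right)}{k} = \frac{1 + \frac{k}{5}}{k}$)
$- \frac{1780}{-36211} + \frac{w{\left(-4,-107 \right)} + \frac{1}{-4179 + \left(61 - 45\right)^{2}}}{-49665} = - \frac{1780}{-36211} + \frac{\frac{5 - 4}{5 \left(-4\right)} + \frac{1}{-4179 + \left(61 - 45\right)^{2}}}{-49665} = \left(-1780\right) \left(- \frac{1}{36211}\right) + \left(\frac{1}{5} \left(- \frac{1}{4}\right) 1 + \frac{1}{-4179 + 16^{2}}\right) \left(- \frac{1}{49665}\right) = \frac{1780}{36211} + \left(- \frac{1}{20} + \frac{1}{-4179 + 256}\right) \left(- \frac{1}{49665}\right) = \frac{1780}{36211} + \left(- \frac{1}{20} + \frac{1}{-3923}\right) \left(- \frac{1}{49665}\right) = \frac{1780}{36211} + \left(- \frac{1}{20} - \frac{1}{3923}\right) \left(- \frac{1}{49665}\right) = \frac{1780}{36211} - - \frac{3943}{3896715900} = \frac{1780}{36211} + \frac{3943}{3896715900} = \frac{990899583139}{20157711350700}$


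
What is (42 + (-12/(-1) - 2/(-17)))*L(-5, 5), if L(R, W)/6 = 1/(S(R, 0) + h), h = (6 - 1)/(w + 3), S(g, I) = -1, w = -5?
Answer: -11040/119 ≈ -92.773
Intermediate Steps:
h = -5/2 (h = (6 - 1)/(-5 + 3) = 5/(-2) = 5*(-½) = -5/2 ≈ -2.5000)
L(R, W) = -12/7 (L(R, W) = 6/(-1 - 5/2) = 6/(-7/2) = 6*(-2/7) = -12/7)
(42 + (-12/(-1) - 2/(-17)))*L(-5, 5) = (42 + (-12/(-1) - 2/(-17)))*(-12/7) = (42 + (-12*(-1) - 2*(-1/17)))*(-12/7) = (42 + (12 + 2/17))*(-12/7) = (42 + 206/17)*(-12/7) = (920/17)*(-12/7) = -11040/119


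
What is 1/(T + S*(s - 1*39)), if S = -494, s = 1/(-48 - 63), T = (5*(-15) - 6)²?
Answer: 111/2867291 ≈ 3.8713e-5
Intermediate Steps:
T = 6561 (T = (-75 - 6)² = (-81)² = 6561)
s = -1/111 (s = 1/(-111) = -1/111 ≈ -0.0090090)
1/(T + S*(s - 1*39)) = 1/(6561 - 494*(-1/111 - 1*39)) = 1/(6561 - 494*(-1/111 - 39)) = 1/(6561 - 494*(-4330/111)) = 1/(6561 + 2139020/111) = 1/(2867291/111) = 111/2867291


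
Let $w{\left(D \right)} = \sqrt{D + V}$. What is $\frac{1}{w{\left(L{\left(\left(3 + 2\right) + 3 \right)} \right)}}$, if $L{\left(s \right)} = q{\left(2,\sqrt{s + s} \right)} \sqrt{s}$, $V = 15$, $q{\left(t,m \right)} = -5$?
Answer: $\frac{\sqrt{5}}{5 \sqrt{3 - 2 \sqrt{2}}} \approx 1.0797$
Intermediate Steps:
$L{\left(s \right)} = - 5 \sqrt{s}$
$w{\left(D \right)} = \sqrt{15 + D}$ ($w{\left(D \right)} = \sqrt{D + 15} = \sqrt{15 + D}$)
$\frac{1}{w{\left(L{\left(\left(3 + 2\right) + 3 \right)} \right)}} = \frac{1}{\sqrt{15 - 5 \sqrt{\left(3 + 2\right) + 3}}} = \frac{1}{\sqrt{15 - 5 \sqrt{5 + 3}}} = \frac{1}{\sqrt{15 - 5 \sqrt{8}}} = \frac{1}{\sqrt{15 - 5 \cdot 2 \sqrt{2}}} = \frac{1}{\sqrt{15 - 10 \sqrt{2}}}$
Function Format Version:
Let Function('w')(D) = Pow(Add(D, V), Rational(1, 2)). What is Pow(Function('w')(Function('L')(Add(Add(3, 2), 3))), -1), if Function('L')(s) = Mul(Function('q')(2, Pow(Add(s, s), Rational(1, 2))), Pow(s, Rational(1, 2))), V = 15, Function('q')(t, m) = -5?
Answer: Mul(Rational(1, 5), Pow(5, Rational(1, 2)), Pow(Add(3, Mul(-2, Pow(2, Rational(1, 2)))), Rational(-1, 2))) ≈ 1.0797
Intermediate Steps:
Function('L')(s) = Mul(-5, Pow(s, Rational(1, 2)))
Function('w')(D) = Pow(Add(15, D), Rational(1, 2)) (Function('w')(D) = Pow(Add(D, 15), Rational(1, 2)) = Pow(Add(15, D), Rational(1, 2)))
Pow(Function('w')(Function('L')(Add(Add(3, 2), 3))), -1) = Pow(Pow(Add(15, Mul(-5, Pow(Add(Add(3, 2), 3), Rational(1, 2)))), Rational(1, 2)), -1) = Pow(Pow(Add(15, Mul(-5, Pow(Add(5, 3), Rational(1, 2)))), Rational(1, 2)), -1) = Pow(Pow(Add(15, Mul(-5, Pow(8, Rational(1, 2)))), Rational(1, 2)), -1) = Pow(Pow(Add(15, Mul(-5, Mul(2, Pow(2, Rational(1, 2))))), Rational(1, 2)), -1) = Pow(Pow(Add(15, Mul(-10, Pow(2, Rational(1, 2)))), Rational(1, 2)), -1) = Pow(Add(15, Mul(-10, Pow(2, Rational(1, 2)))), Rational(-1, 2))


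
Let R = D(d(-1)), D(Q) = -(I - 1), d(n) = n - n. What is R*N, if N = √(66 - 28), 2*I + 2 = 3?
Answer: √38/2 ≈ 3.0822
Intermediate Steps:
I = ½ (I = -1 + (½)*3 = -1 + 3/2 = ½ ≈ 0.50000)
d(n) = 0
D(Q) = ½ (D(Q) = -(½ - 1) = -1*(-½) = ½)
R = ½ ≈ 0.50000
N = √38 ≈ 6.1644
R*N = √38/2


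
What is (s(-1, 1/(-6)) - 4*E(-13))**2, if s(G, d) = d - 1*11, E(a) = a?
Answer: 60025/36 ≈ 1667.4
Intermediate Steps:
s(G, d) = -11 + d (s(G, d) = d - 11 = -11 + d)
(s(-1, 1/(-6)) - 4*E(-13))**2 = ((-11 + 1/(-6)) - 4*(-13))**2 = ((-11 - 1/6) + 52)**2 = (-67/6 + 52)**2 = (245/6)**2 = 60025/36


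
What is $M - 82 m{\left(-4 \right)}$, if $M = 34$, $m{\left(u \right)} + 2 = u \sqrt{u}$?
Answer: $198 + 656 i \approx 198.0 + 656.0 i$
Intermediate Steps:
$m{\left(u \right)} = -2 + u^{\frac{3}{2}}$ ($m{\left(u \right)} = -2 + u \sqrt{u} = -2 + u^{\frac{3}{2}}$)
$M - 82 m{\left(-4 \right)} = 34 - 82 \left(-2 + \left(-4\right)^{\frac{3}{2}}\right) = 34 - 82 \left(-2 - 8 i\right) = 34 + \left(164 + 656 i\right) = 198 + 656 i$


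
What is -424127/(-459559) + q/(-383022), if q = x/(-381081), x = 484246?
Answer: 30953410120418414/33539168849164569 ≈ 0.92290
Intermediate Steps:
q = -484246/381081 (q = 484246/(-381081) = 484246*(-1/381081) = -484246/381081 ≈ -1.2707)
-424127/(-459559) + q/(-383022) = -424127/(-459559) - 484246/381081/(-383022) = -424127*(-1/459559) - 484246/381081*(-1/383022) = 424127/459559 + 242123/72981203391 = 30953410120418414/33539168849164569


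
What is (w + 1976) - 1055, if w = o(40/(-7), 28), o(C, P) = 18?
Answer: 939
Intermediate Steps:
w = 18
(w + 1976) - 1055 = (18 + 1976) - 1055 = 1994 - 1055 = 939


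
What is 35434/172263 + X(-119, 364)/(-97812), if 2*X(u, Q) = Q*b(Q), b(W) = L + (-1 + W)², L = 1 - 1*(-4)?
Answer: -3780123553/15429843 ≈ -244.99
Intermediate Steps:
L = 5 (L = 1 + 4 = 5)
b(W) = 5 + (-1 + W)²
X(u, Q) = Q*(5 + (-1 + Q)²)/2 (X(u, Q) = (Q*(5 + (-1 + Q)²))/2 = Q*(5 + (-1 + Q)²)/2)
35434/172263 + X(-119, 364)/(-97812) = 35434/172263 + ((½)*364*(5 + (-1 + 364)²))/(-97812) = 35434*(1/172263) + ((½)*364*(5 + 363²))*(-1/97812) = 5062/24609 + ((½)*364*(5 + 131769))*(-1/97812) = 5062/24609 + ((½)*364*131774)*(-1/97812) = 5062/24609 + 23982868*(-1/97812) = 5062/24609 - 461209/1881 = -3780123553/15429843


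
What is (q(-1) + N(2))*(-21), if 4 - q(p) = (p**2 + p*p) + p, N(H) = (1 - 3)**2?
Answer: -147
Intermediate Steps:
N(H) = 4 (N(H) = (-2)**2 = 4)
q(p) = 4 - p - 2*p**2 (q(p) = 4 - ((p**2 + p*p) + p) = 4 - ((p**2 + p**2) + p) = 4 - (2*p**2 + p) = 4 - (p + 2*p**2) = 4 + (-p - 2*p**2) = 4 - p - 2*p**2)
(q(-1) + N(2))*(-21) = ((4 - 1*(-1) - 2*(-1)**2) + 4)*(-21) = ((4 + 1 - 2*1) + 4)*(-21) = ((4 + 1 - 2) + 4)*(-21) = (3 + 4)*(-21) = 7*(-21) = -147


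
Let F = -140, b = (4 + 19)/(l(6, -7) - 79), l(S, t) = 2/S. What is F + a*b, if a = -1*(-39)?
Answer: -35731/236 ≈ -151.40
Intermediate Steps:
a = 39
b = -69/236 (b = (4 + 19)/(2/6 - 79) = 23/(2*(1/6) - 79) = 23/(1/3 - 79) = 23/(-236/3) = 23*(-3/236) = -69/236 ≈ -0.29237)
F + a*b = -140 + 39*(-69/236) = -140 - 2691/236 = -35731/236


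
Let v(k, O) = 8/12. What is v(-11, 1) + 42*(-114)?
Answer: -14362/3 ≈ -4787.3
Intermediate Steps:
v(k, O) = ⅔ (v(k, O) = 8*(1/12) = ⅔)
v(-11, 1) + 42*(-114) = ⅔ + 42*(-114) = ⅔ - 4788 = -14362/3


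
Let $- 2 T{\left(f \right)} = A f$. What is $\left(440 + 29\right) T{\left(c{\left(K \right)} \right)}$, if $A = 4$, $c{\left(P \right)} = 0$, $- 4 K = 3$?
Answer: $0$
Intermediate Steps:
$K = - \frac{3}{4}$ ($K = \left(- \frac{1}{4}\right) 3 = - \frac{3}{4} \approx -0.75$)
$T{\left(f \right)} = - 2 f$ ($T{\left(f \right)} = - \frac{4 f}{2} = - 2 f$)
$\left(440 + 29\right) T{\left(c{\left(K \right)} \right)} = \left(440 + 29\right) \left(\left(-2\right) 0\right) = 469 \cdot 0 = 0$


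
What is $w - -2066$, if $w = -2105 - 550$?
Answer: $-589$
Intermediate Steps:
$w = -2655$ ($w = -2105 - 550 = -2655$)
$w - -2066 = -2655 - -2066 = -2655 + 2066 = -589$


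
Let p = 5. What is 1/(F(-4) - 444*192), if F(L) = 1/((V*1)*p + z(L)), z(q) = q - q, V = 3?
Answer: -15/1278719 ≈ -1.1730e-5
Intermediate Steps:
z(q) = 0
F(L) = 1/15 (F(L) = 1/((3*1)*5 + 0) = 1/(3*5 + 0) = 1/(15 + 0) = 1/15)
1/(F(-4) - 444*192) = 1/(1/15 - 444*192) = 1/(1/15 - 85248) = 1/(-1278719/15) = -15/1278719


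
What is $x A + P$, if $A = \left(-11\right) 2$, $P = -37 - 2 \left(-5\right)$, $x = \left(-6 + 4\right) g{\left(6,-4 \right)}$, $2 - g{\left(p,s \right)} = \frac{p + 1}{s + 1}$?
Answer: $\frac{491}{3} \approx 163.67$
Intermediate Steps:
$g{\left(p,s \right)} = 2 - \frac{1 + p}{1 + s}$ ($g{\left(p,s \right)} = 2 - \frac{p + 1}{s + 1} = 2 - \frac{1 + p}{1 + s}$)
$x = - \frac{26}{3}$ ($x = \left(-6 + 4\right) \frac{1 - 6 + 2 \left(-4\right)}{1 - 4} = - 2 \frac{1 - 6 - 8}{-3} = - 2 \left(\left(- \frac{1}{3}\right) \left(-13\right)\right) = \left(-2\right) \frac{13}{3} = - \frac{26}{3} \approx -8.6667$)
$P = -27$ ($P = -37 - -10 = -37 + 10 = -27$)
$A = -22$
$x A + P = \left(- \frac{26}{3}\right) \left(-22\right) - 27 = \frac{572}{3} - 27 = \frac{491}{3}$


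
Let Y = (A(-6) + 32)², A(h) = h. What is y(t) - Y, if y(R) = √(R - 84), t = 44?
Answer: -676 + 2*I*√10 ≈ -676.0 + 6.3246*I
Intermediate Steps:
Y = 676 (Y = (-6 + 32)² = 26² = 676)
y(R) = √(-84 + R)
y(t) - Y = √(-84 + 44) - 1*676 = √(-40) - 676 = 2*I*√10 - 676 = -676 + 2*I*√10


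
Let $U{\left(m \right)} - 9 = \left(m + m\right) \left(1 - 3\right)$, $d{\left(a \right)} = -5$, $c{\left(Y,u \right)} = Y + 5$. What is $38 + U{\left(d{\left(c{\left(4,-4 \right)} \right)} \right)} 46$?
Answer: $1372$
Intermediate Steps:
$c{\left(Y,u \right)} = 5 + Y$
$U{\left(m \right)} = 9 - 4 m$ ($U{\left(m \right)} = 9 + \left(m + m\right) \left(1 - 3\right) = 9 + 2 m \left(-2\right) = 9 - 4 m$)
$38 + U{\left(d{\left(c{\left(4,-4 \right)} \right)} \right)} 46 = 38 + \left(9 - -20\right) 46 = 38 + \left(9 + 20\right) 46 = 38 + 29 \cdot 46 = 38 + 1334 = 1372$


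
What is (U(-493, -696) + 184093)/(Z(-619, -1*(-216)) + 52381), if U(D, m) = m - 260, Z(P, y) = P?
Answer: 183137/51762 ≈ 3.5381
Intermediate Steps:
U(D, m) = -260 + m
(U(-493, -696) + 184093)/(Z(-619, -1*(-216)) + 52381) = ((-260 - 696) + 184093)/(-619 + 52381) = (-956 + 184093)/51762 = 183137*(1/51762) = 183137/51762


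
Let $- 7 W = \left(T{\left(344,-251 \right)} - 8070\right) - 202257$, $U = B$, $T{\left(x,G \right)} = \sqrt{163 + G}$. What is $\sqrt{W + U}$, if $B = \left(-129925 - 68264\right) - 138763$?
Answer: $\frac{\sqrt{-15038359 - 14 i \sqrt{22}}}{7} \approx 0.0012095 - 553.99 i$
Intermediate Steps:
$B = -336952$ ($B = -198189 - 138763 = -336952$)
$U = -336952$
$W = \frac{210327}{7} - \frac{2 i \sqrt{22}}{7}$ ($W = - \frac{\left(\sqrt{163 - 251} - 8070\right) - 202257}{7} = - \frac{\left(\sqrt{-88} - 8070\right) - 202257}{7} = - \frac{\left(2 i \sqrt{22} - 8070\right) - 202257}{7} = - \frac{\left(-8070 + 2 i \sqrt{22}\right) - 202257}{7} = - \frac{-210327 + 2 i \sqrt{22}}{7} = \frac{210327}{7} - \frac{2 i \sqrt{22}}{7} \approx 30047.0 - 1.3401 i$)
$\sqrt{W + U} = \sqrt{\left(\frac{210327}{7} - \frac{2 i \sqrt{22}}{7}\right) - 336952} = \sqrt{- \frac{2148337}{7} - \frac{2 i \sqrt{22}}{7}}$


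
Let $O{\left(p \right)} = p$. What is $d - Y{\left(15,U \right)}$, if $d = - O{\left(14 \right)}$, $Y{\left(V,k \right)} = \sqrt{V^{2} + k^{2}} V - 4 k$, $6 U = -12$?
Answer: $-22 - 15 \sqrt{229} \approx -248.99$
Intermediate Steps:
$U = -2$ ($U = \frac{1}{6} \left(-12\right) = -2$)
$Y{\left(V,k \right)} = - 4 k + V \sqrt{V^{2} + k^{2}}$ ($Y{\left(V,k \right)} = V \sqrt{V^{2} + k^{2}} - 4 k = - 4 k + V \sqrt{V^{2} + k^{2}}$)
$d = -14$ ($d = \left(-1\right) 14 = -14$)
$d - Y{\left(15,U \right)} = -14 - \left(\left(-4\right) \left(-2\right) + 15 \sqrt{15^{2} + \left(-2\right)^{2}}\right) = -14 - \left(8 + 15 \sqrt{225 + 4}\right) = -14 - \left(8 + 15 \sqrt{229}\right) = -22 - 15 \sqrt{229}$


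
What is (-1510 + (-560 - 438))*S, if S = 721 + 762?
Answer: -3719364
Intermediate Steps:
S = 1483
(-1510 + (-560 - 438))*S = (-1510 + (-560 - 438))*1483 = (-1510 - 998)*1483 = -2508*1483 = -3719364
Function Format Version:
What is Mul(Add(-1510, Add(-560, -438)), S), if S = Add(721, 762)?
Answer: -3719364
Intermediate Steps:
S = 1483
Mul(Add(-1510, Add(-560, -438)), S) = Mul(Add(-1510, Add(-560, -438)), 1483) = Mul(Add(-1510, -998), 1483) = Mul(-2508, 1483) = -3719364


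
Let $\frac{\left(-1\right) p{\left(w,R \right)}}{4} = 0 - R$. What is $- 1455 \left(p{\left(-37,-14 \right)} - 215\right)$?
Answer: $394305$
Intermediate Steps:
$p{\left(w,R \right)} = 4 R$ ($p{\left(w,R \right)} = - 4 \left(0 - R\right) = - 4 \left(- R\right) = 4 R$)
$- 1455 \left(p{\left(-37,-14 \right)} - 215\right) = - 1455 \left(4 \left(-14\right) - 215\right) = - 1455 \left(-56 - 215\right) = \left(-1455\right) \left(-271\right) = 394305$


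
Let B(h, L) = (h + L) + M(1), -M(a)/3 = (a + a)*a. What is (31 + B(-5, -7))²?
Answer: 169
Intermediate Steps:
M(a) = -6*a² (M(a) = -3*(a + a)*a = -3*2*a*a = -6*a²)
B(h, L) = -6 + L + h (B(h, L) = (h + L) - 6*1² = (L + h) - 6*1 = (L + h) - 6 = -6 + L + h)
(31 + B(-5, -7))² = (31 + (-6 - 7 - 5))² = (31 - 18)² = 13² = 169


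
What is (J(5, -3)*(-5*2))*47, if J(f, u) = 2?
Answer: -940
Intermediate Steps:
(J(5, -3)*(-5*2))*47 = (2*(-5*2))*47 = (2*(-10))*47 = -20*47 = -940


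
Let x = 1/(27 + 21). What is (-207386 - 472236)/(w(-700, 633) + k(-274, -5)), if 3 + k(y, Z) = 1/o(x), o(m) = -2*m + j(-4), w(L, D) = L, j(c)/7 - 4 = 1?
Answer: 570202858/589793 ≈ 966.79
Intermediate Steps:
x = 1/48 ≈ 0.020833
j(c) = 35 (j(c) = 28 + 7*1 = 28 + 7 = 35)
o(m) = 35 - 2*m (o(m) = -2*m + 35 = 35 - 2*m)
k(y, Z) = -2493/839 (k(y, Z) = -3 + 1/(35 - 2*1/48) = -3 + 1/(35 - 1/24) = -3 + 1/(839/24) = -3 + 24/839 = -2493/839)
(-207386 - 472236)/(w(-700, 633) + k(-274, -5)) = (-207386 - 472236)/(-700 - 2493/839) = -679622/(-589793/839) = -679622*(-839/589793) = 570202858/589793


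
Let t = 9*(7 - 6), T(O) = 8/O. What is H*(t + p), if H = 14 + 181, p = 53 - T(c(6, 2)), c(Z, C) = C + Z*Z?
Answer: 228930/19 ≈ 12049.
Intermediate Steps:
c(Z, C) = C + Z²
t = 9 (t = 9*1 = 9)
p = 1003/19 (p = 53 - 8/(2 + 6²) = 53 - 8/(2 + 36) = 53 - 8/38 = 53 - 1*4/19 = 53 - 4/19 = 1003/19 ≈ 52.789)
H = 195
H*(t + p) = 195*(9 + 1003/19) = 195*(1174/19) = 228930/19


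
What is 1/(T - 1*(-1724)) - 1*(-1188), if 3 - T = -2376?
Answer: 4874365/4103 ≈ 1188.0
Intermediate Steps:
T = 2379 (T = 3 - 1*(-2376) = 3 + 2376 = 2379)
1/(T - 1*(-1724)) - 1*(-1188) = 1/(2379 - 1*(-1724)) - 1*(-1188) = 1/(2379 + 1724) + 1188 = 1/4103 + 1188 = 4874365/4103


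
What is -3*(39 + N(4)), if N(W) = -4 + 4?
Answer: -117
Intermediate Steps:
N(W) = 0
-3*(39 + N(4)) = -3*(39 + 0) = -3*39 = -117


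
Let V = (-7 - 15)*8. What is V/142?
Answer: -88/71 ≈ -1.2394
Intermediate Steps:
V = -176 (V = -22*8 = -176)
V/142 = -176/142 = -176*1/142 = -88/71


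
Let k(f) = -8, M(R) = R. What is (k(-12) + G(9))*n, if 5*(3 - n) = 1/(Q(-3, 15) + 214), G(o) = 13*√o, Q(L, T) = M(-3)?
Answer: 98084/1055 ≈ 92.971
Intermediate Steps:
Q(L, T) = -3
n = 3164/1055 (n = 3 - 1/(5*(-3 + 214)) = 3 - ⅕/211 = 3 - ⅕*1/211 = 3 - 1/1055 = 3164/1055 ≈ 2.9991)
(k(-12) + G(9))*n = (-8 + 13*√9)*(3164/1055) = (-8 + 13*3)*(3164/1055) = (-8 + 39)*(3164/1055) = 31*(3164/1055) = 98084/1055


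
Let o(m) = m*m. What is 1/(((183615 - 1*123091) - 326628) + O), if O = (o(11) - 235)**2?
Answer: -1/253108 ≈ -3.9509e-6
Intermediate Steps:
o(m) = m**2
O = 12996 (O = (11**2 - 235)**2 = (121 - 235)**2 = (-114)**2 = 12996)
1/(((183615 - 1*123091) - 326628) + O) = 1/(((183615 - 1*123091) - 326628) + 12996) = 1/(((183615 - 123091) - 326628) + 12996) = 1/((60524 - 326628) + 12996) = 1/(-266104 + 12996) = 1/(-253108) = -1/253108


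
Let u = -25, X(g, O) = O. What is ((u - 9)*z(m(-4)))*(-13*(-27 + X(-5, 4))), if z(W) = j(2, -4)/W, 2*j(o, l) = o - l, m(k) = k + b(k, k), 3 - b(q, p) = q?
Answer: -10166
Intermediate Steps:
b(q, p) = 3 - q
m(k) = 3 (m(k) = k + (3 - k) = 3)
j(o, l) = o/2 - l/2 (j(o, l) = (o - l)/2 = o/2 - l/2)
z(W) = 3/W (z(W) = ((½)*2 - ½*(-4))/W = (1 + 2)/W = 3/W)
((u - 9)*z(m(-4)))*(-13*(-27 + X(-5, 4))) = ((-25 - 9)*(3/3))*(-13*(-27 + 4)) = (-102/3)*(-13*(-23)) = -34*1*299 = -34*299 = -10166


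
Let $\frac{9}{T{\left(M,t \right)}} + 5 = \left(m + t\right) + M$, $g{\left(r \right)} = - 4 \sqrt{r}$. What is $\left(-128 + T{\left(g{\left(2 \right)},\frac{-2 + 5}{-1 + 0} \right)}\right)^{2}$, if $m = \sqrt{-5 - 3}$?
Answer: $\frac{524288 + 1460305 i + \sqrt{2} \left(528896 + 1057792 i\right)}{32 + 88 i + \sqrt{2} \left(32 + 64 i\right)} \approx 16546.0 + 33.669 i$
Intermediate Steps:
$m = 2 i \sqrt{2}$ ($m = \sqrt{-8} = 2 i \sqrt{2} \approx 2.8284 i$)
$T{\left(M,t \right)} = \frac{9}{-5 + M + t + 2 i \sqrt{2}}$ ($T{\left(M,t \right)} = \frac{9}{-5 + \left(\left(2 i \sqrt{2} + t\right) + M\right)} = \frac{9}{-5 + \left(\left(t + 2 i \sqrt{2}\right) + M\right)} = \frac{9}{-5 + \left(M + t + 2 i \sqrt{2}\right)} = \frac{9}{-5 + M + t + 2 i \sqrt{2}}$)
$\left(-128 + T{\left(g{\left(2 \right)},\frac{-2 + 5}{-1 + 0} \right)}\right)^{2} = \left(-128 + \frac{9}{-5 - 4 \sqrt{2} + \frac{-2 + 5}{-1 + 0} + 2 i \sqrt{2}}\right)^{2} = \left(-128 + \frac{9}{-5 - 4 \sqrt{2} + \frac{3}{-1} + 2 i \sqrt{2}}\right)^{2} = \left(-128 + \frac{9}{-5 - 4 \sqrt{2} + 3 \left(-1\right) + 2 i \sqrt{2}}\right)^{2} = \left(-128 + \frac{9}{-5 - 4 \sqrt{2} - 3 + 2 i \sqrt{2}}\right)^{2} = \left(-128 + \frac{9}{-8 - 4 \sqrt{2} + 2 i \sqrt{2}}\right)^{2}$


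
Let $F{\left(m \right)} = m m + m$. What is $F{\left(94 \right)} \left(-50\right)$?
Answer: $-446500$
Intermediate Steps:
$F{\left(m \right)} = m + m^{2}$ ($F{\left(m \right)} = m^{2} + m = m + m^{2}$)
$F{\left(94 \right)} \left(-50\right) = 94 \left(1 + 94\right) \left(-50\right) = 94 \cdot 95 \left(-50\right) = 8930 \left(-50\right) = -446500$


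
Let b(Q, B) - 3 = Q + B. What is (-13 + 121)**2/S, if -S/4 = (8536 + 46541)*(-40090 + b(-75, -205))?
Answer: 972/741097753 ≈ 1.3116e-6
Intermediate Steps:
b(Q, B) = 3 + B + Q (b(Q, B) = 3 + (Q + B) = 3 + (B + Q) = 3 + B + Q)
S = 8893173036 (S = -4*(8536 + 46541)*(-40090 + (3 - 205 - 75)) = -220308*(-40090 - 277) = -220308*(-40367) = -4*(-2223293259) = 8893173036)
(-13 + 121)**2/S = (-13 + 121)**2/8893173036 = 108**2*(1/8893173036) = 11664*(1/8893173036) = 972/741097753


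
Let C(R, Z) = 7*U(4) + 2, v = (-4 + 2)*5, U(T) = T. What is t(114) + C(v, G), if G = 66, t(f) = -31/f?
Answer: 3389/114 ≈ 29.728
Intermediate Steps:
v = -10 (v = -2*5 = -10)
C(R, Z) = 30 (C(R, Z) = 7*4 + 2 = 28 + 2 = 30)
t(114) + C(v, G) = -31/114 + 30 = 3389/114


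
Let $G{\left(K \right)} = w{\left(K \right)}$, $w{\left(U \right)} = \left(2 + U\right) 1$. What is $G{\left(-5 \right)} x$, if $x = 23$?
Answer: $-69$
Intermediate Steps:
$w{\left(U \right)} = 2 + U$
$G{\left(K \right)} = 2 + K$
$G{\left(-5 \right)} x = \left(2 - 5\right) 23 = \left(-3\right) 23 = -69$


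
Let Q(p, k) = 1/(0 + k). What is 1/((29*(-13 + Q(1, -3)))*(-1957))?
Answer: 3/2270120 ≈ 1.3215e-6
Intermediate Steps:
Q(p, k) = 1/k
1/((29*(-13 + Q(1, -3)))*(-1957)) = 1/((29*(-13 + 1/(-3)))*(-1957)) = 1/((29*(-13 - ⅓))*(-1957)) = 1/((29*(-40/3))*(-1957)) = 1/(-1160/3*(-1957)) = 1/(2270120/3) = 3/2270120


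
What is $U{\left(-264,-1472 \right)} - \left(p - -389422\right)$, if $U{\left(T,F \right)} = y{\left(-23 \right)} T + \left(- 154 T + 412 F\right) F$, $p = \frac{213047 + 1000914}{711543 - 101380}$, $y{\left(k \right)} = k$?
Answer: $\frac{507952169868277}{610163} \approx 8.3249 \cdot 10^{8}$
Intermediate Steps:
$p = \frac{1213961}{610163} \approx 1.9896$
$U{\left(T,F \right)} = - 23 T + F \left(- 154 T + 412 F\right)$ ($U{\left(T,F \right)} = - 23 T + \left(- 154 T + 412 F\right) F = - 23 T + F \left(- 154 T + 412 F\right)$)
$U{\left(-264,-1472 \right)} - \left(p - -389422\right) = \left(\left(-23\right) \left(-264\right) + 412 \left(-1472\right)^{2} - \left(-226688\right) \left(-264\right)\right) - \left(\frac{1213961}{610163} - -389422\right) = \left(6072 + 412 \cdot 2166784 - 59845632\right) - \left(\frac{1213961}{610163} + 389422\right) = \left(6072 + 892715008 - 59845632\right) - \frac{237612109747}{610163} = 832875448 - \frac{237612109747}{610163} = \frac{507952169868277}{610163}$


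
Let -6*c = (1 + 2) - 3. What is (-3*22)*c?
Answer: 0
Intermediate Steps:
c = 0 (c = -((1 + 2) - 3)/6 = -(3 - 3)/6 = -⅙*0 = 0)
(-3*22)*c = -3*22*0 = -66*0 = 0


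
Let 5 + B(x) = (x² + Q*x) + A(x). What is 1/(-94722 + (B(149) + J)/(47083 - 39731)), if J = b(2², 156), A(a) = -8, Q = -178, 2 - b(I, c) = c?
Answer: -919/87050079 ≈ -1.0557e-5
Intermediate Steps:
b(I, c) = 2 - c
J = -154 (J = 2 - 1*156 = 2 - 156 = -154)
B(x) = -13 + x² - 178*x (B(x) = -5 + ((x² - 178*x) - 8) = -5 + (-8 + x² - 178*x) = -13 + x² - 178*x)
1/(-94722 + (B(149) + J)/(47083 - 39731)) = 1/(-94722 + ((-13 + 149² - 178*149) - 154)/(47083 - 39731)) = 1/(-94722 + ((-13 + 22201 - 26522) - 154)/7352) = 1/(-94722 + (-4334 - 154)*(1/7352)) = 1/(-94722 - 4488*1/7352) = 1/(-94722 - 561/919) = 1/(-87050079/919) = -919/87050079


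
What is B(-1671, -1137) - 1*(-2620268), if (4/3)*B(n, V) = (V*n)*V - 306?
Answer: -6470170843/4 ≈ -1.6175e+9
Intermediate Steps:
B(n, V) = -459/2 + 3*n*V**2/4 (B(n, V) = 3*((V*n)*V - 306)/4 = 3*(n*V**2 - 306)/4 = 3*(-306 + n*V**2)/4 = -459/2 + 3*n*V**2/4)
B(-1671, -1137) - 1*(-2620268) = (-459/2 + (3/4)*(-1671)*(-1137)**2) - 1*(-2620268) = (-459/2 + (3/4)*(-1671)*1292769) + 2620268 = (-459/2 - 6480650997/4) + 2620268 = -6480651915/4 + 2620268 = -6470170843/4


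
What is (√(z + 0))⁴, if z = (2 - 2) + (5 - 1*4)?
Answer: 1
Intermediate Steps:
z = 1 (z = 0 + (5 - 4) = 0 + 1 = 1)
(√(z + 0))⁴ = (√(1 + 0))⁴ = (√1)⁴ = 1⁴ = 1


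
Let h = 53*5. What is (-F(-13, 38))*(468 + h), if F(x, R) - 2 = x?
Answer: 8063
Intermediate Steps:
F(x, R) = 2 + x
h = 265
(-F(-13, 38))*(468 + h) = (-(2 - 13))*(468 + 265) = -1*(-11)*733 = 11*733 = 8063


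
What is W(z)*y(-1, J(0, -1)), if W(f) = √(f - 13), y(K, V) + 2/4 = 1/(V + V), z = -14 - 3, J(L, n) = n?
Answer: -I*√30 ≈ -5.4772*I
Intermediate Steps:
z = -17
y(K, V) = -½ + 1/(2*V) (y(K, V) = -½ + 1/(V + V) = -½ + 1/(2*V))
W(f) = √(-13 + f)
W(z)*y(-1, J(0, -1)) = √(-13 - 17)*((½)*(1 - 1*(-1))/(-1)) = √(-30)*((½)*(-1)*(1 + 1)) = (I*√30)*((½)*(-1)*2) = (I*√30)*(-1) = -I*√30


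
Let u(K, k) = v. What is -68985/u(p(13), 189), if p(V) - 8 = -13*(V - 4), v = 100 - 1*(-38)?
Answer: -22995/46 ≈ -499.89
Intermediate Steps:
v = 138 (v = 100 + 38 = 138)
p(V) = 60 - 13*V (p(V) = 8 - 13*(V - 4) = 8 - 13*(-4 + V) = 8 + (52 - 13*V) = 60 - 13*V)
u(K, k) = 138
-68985/u(p(13), 189) = -68985/138 = -68985*1/138 = -22995/46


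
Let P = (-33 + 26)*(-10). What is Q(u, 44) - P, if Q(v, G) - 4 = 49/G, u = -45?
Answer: -2855/44 ≈ -64.886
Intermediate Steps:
Q(v, G) = 4 + 49/G
P = 70 (P = -7*(-10) = 70)
Q(u, 44) - P = (4 + 49/44) - 1*70 = (4 + 49*(1/44)) - 70 = (4 + 49/44) - 70 = 225/44 - 70 = -2855/44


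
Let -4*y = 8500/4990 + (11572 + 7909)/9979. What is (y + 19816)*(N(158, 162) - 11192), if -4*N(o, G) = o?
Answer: -8865664254610625/39836168 ≈ -2.2255e+8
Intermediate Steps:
y = -18203169/19918084 (y = -(8500/4990 + (11572 + 7909)/9979)/4 = -(8500*(1/4990) + 19481*(1/9979))/4 = -(850/499 + 19481/9979)/4 = -1/4*18203169/4979521 = -18203169/19918084 ≈ -0.91390)
N(o, G) = -o/4
(y + 19816)*(N(158, 162) - 11192) = (-18203169/19918084 + 19816)*(-1/4*158 - 11192) = 394678549375*(-79/2 - 11192)/19918084 = (394678549375/19918084)*(-22463/2) = -8865664254610625/39836168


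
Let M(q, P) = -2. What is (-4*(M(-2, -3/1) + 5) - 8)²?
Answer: 400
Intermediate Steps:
(-4*(M(-2, -3/1) + 5) - 8)² = (-4*(-2 + 5) - 8)² = (-4*3 - 8)² = (-12 - 8)² = (-20)² = 400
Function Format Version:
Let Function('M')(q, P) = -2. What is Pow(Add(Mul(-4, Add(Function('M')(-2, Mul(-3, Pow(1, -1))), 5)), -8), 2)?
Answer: 400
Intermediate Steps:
Pow(Add(Mul(-4, Add(Function('M')(-2, Mul(-3, Pow(1, -1))), 5)), -8), 2) = Pow(Add(Mul(-4, Add(-2, 5)), -8), 2) = Pow(Add(Mul(-4, 3), -8), 2) = Pow(Add(-12, -8), 2) = Pow(-20, 2) = 400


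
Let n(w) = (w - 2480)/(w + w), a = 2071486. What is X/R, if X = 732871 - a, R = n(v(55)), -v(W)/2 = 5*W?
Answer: -49082550/101 ≈ -4.8597e+5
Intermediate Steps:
v(W) = -10*W
n(w) = (-2480 + w)/(2*w) (n(w) = (-2480 + w)/((2*w)) = (-2480 + w)*(1/(2*w)) = (-2480 + w)/(2*w))
R = 303/110 (R = (-2480 - 10*55)/(2*((-10*55))) = (1/2)*(-2480 - 550)/(-550) = (1/2)*(-1/550)*(-3030) = 303/110 ≈ 2.7545)
X = -1338615 (X = 732871 - 1*2071486 = 732871 - 2071486 = -1338615)
X/R = -1338615/303/110 = -1338615*110/303 = -49082550/101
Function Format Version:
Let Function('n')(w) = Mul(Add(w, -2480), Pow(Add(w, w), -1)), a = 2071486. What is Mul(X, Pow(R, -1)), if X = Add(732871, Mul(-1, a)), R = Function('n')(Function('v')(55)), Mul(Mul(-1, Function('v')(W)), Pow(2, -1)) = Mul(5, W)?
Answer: Rational(-49082550, 101) ≈ -4.8597e+5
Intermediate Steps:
Function('v')(W) = Mul(-10, W) (Function('v')(W) = Mul(-2, Mul(5, W)) = Mul(-10, W))
Function('n')(w) = Mul(Rational(1, 2), Pow(w, -1), Add(-2480, w)) (Function('n')(w) = Mul(Add(-2480, w), Pow(Mul(2, w), -1)) = Mul(Add(-2480, w), Mul(Rational(1, 2), Pow(w, -1))) = Mul(Rational(1, 2), Pow(w, -1), Add(-2480, w)))
R = Rational(303, 110) (R = Mul(Rational(1, 2), Pow(Mul(-10, 55), -1), Add(-2480, Mul(-10, 55))) = Mul(Rational(1, 2), Pow(-550, -1), Add(-2480, -550)) = Mul(Rational(1, 2), Rational(-1, 550), -3030) = Rational(303, 110) ≈ 2.7545)
X = -1338615 (X = Add(732871, Mul(-1, 2071486)) = Add(732871, -2071486) = -1338615)
Mul(X, Pow(R, -1)) = Mul(-1338615, Pow(Rational(303, 110), -1)) = Mul(-1338615, Rational(110, 303)) = Rational(-49082550, 101)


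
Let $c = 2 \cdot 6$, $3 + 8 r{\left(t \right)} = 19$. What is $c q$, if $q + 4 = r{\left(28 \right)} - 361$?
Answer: $-4356$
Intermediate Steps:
$r{\left(t \right)} = 2$ ($r{\left(t \right)} = - \frac{3}{8} + \frac{1}{8} \cdot 19 = - \frac{3}{8} + \frac{19}{8} = 2$)
$c = 12$
$q = -363$ ($q = -4 + \left(2 - 361\right) = -4 - 359 = -363$)
$c q = 12 \left(-363\right) = -4356$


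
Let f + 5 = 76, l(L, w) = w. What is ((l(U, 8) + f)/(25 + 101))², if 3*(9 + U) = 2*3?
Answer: 6241/15876 ≈ 0.39311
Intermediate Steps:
U = -7 (U = -9 + (2*3)/3 = -9 + (⅓)*6 = -9 + 2 = -7)
f = 71 (f = -5 + 76 = 71)
((l(U, 8) + f)/(25 + 101))² = ((8 + 71)/(25 + 101))² = (79/126)² = 6241/15876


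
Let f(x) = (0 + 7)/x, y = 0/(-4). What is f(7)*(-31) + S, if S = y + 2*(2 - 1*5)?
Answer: -37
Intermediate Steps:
y = 0 (y = 0*(-¼) = 0)
f(x) = 7/x
S = -6 (S = 0 + 2*(2 - 1*5) = 0 + 2*(2 - 5) = 0 + 2*(-3) = 0 - 6 = -6)
f(7)*(-31) + S = (7/7)*(-31) - 6 = (7*(⅐))*(-31) - 6 = 1*(-31) - 6 = -31 - 6 = -37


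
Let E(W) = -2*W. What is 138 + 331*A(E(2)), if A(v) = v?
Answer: -1186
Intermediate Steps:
138 + 331*A(E(2)) = 138 + 331*(-2*2) = 138 + 331*(-4) = 138 - 1324 = -1186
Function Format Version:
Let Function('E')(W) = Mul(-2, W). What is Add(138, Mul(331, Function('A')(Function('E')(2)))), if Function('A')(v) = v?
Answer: -1186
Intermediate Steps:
Add(138, Mul(331, Function('A')(Function('E')(2)))) = Add(138, Mul(331, Mul(-2, 2))) = Add(138, Mul(331, -4)) = Add(138, -1324) = -1186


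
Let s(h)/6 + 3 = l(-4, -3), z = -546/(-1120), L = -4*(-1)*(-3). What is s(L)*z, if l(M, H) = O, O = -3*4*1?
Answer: -351/8 ≈ -43.875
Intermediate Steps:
O = -12 (O = -12*1 = -12)
l(M, H) = -12
L = -12 (L = 4*(-3) = -12)
z = 39/80 (z = -546*(-1/1120) = 39/80 ≈ 0.48750)
s(h) = -90 (s(h) = -18 + 6*(-12) = -18 - 72 = -90)
s(L)*z = -90*39/80 = -351/8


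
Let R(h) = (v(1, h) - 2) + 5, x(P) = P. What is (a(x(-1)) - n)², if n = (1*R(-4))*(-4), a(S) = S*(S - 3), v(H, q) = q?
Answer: 0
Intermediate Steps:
a(S) = S*(-3 + S)
R(h) = 3 + h (R(h) = (h - 2) + 5 = (-2 + h) + 5 = 3 + h)
n = 4 (n = (1*(3 - 4))*(-4) = (1*(-1))*(-4) = -1*(-4) = 4)
(a(x(-1)) - n)² = (-(-3 - 1) - 1*4)² = (-1*(-4) - 4)² = (4 - 4)² = 0² = 0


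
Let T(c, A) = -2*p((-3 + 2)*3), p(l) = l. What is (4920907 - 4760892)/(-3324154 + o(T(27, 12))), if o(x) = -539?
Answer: -160015/3324693 ≈ -0.048129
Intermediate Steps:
T(c, A) = 6 (T(c, A) = -2*(-3 + 2)*3 = -(-2)*3 = -2*(-3) = 6)
(4920907 - 4760892)/(-3324154 + o(T(27, 12))) = (4920907 - 4760892)/(-3324154 - 539) = 160015/(-3324693) = 160015*(-1/3324693) = -160015/3324693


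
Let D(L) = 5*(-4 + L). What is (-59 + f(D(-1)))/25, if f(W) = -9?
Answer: -68/25 ≈ -2.7200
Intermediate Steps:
D(L) = -20 + 5*L
(-59 + f(D(-1)))/25 = (-59 - 9)/25 = (1/25)*(-68) = -68/25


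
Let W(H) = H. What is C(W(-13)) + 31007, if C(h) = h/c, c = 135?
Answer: 4185932/135 ≈ 31007.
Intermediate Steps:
C(h) = h/135
C(W(-13)) + 31007 = (1/135)*(-13) + 31007 = -13/135 + 31007 = 4185932/135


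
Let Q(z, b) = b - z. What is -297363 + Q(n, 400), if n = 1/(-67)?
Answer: -19896520/67 ≈ -2.9696e+5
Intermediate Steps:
n = -1/67 ≈ -0.014925
-297363 + Q(n, 400) = -297363 + (400 - 1*(-1/67)) = -297363 + (400 + 1/67) = -297363 + 26801/67 = -19896520/67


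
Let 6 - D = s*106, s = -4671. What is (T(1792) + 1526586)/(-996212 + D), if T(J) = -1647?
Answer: -1524939/501080 ≈ -3.0433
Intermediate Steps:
D = 495132 (D = 6 - (-4671)*106 = 6 - 1*(-495126) = 6 + 495126 = 495132)
(T(1792) + 1526586)/(-996212 + D) = (-1647 + 1526586)/(-996212 + 495132) = 1524939/(-501080) = 1524939*(-1/501080) = -1524939/501080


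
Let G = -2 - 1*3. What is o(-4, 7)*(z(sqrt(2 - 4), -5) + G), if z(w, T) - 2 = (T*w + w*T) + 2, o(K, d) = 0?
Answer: 0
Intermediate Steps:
z(w, T) = 4 + 2*T*w (z(w, T) = 2 + ((T*w + w*T) + 2) = 2 + ((T*w + T*w) + 2) = 2 + (2*T*w + 2) = 2 + (2 + 2*T*w) = 4 + 2*T*w)
G = -5 (G = -2 - 3 = -5)
o(-4, 7)*(z(sqrt(2 - 4), -5) + G) = 0*((4 + 2*(-5)*sqrt(2 - 4)) - 5) = 0*((4 + 2*(-5)*sqrt(-2)) - 5) = 0*((4 + 2*(-5)*(I*sqrt(2))) - 5) = 0*((4 - 10*I*sqrt(2)) - 5) = 0*(-1 - 10*I*sqrt(2)) = 0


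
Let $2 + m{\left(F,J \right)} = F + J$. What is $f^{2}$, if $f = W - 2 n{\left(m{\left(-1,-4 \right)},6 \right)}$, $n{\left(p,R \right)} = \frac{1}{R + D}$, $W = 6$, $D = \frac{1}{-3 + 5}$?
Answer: $\frac{5476}{169} \approx 32.402$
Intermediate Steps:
$m{\left(F,J \right)} = -2 + F + J$ ($m{\left(F,J \right)} = -2 + \left(F + J\right) = -2 + F + J$)
$D = \frac{1}{2} \approx 0.5$
$n{\left(p,R \right)} = \frac{1}{\frac{1}{2} + R}$ ($n{\left(p,R \right)} = \frac{1}{R + \frac{1}{2}} = \frac{1}{\frac{1}{2} + R}$)
$f = \frac{74}{13}$ ($f = 6 - 2 \frac{2}{1 + 2 \cdot 6} = 6 - 2 \frac{2}{1 + 12} = 6 - 2 \cdot \frac{2}{13} = 6 - 2 \cdot 2 \cdot \frac{1}{13} = 6 - \frac{4}{13} = \frac{74}{13} \approx 5.6923$)
$f^{2} = \left(\frac{74}{13}\right)^{2} = \frac{5476}{169}$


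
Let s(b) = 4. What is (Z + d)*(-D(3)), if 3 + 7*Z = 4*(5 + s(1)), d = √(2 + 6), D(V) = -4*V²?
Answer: 1188/7 + 72*√2 ≈ 271.54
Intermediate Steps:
d = 2*√2 (d = √8 = 2*√2 ≈ 2.8284)
Z = 33/7 (Z = -3/7 + (4*(5 + 4))/7 = -3/7 + (4*9)/7 = -3/7 + (⅐)*36 = -3/7 + 36/7 = 33/7 ≈ 4.7143)
(Z + d)*(-D(3)) = (33/7 + 2*√2)*(-(-4)*3²) = (33/7 + 2*√2)*(-(-4)*9) = (33/7 + 2*√2)*(-1*(-36)) = (33/7 + 2*√2)*36 = 1188/7 + 72*√2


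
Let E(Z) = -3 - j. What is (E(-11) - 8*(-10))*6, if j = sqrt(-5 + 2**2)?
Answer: 462 - 6*I ≈ 462.0 - 6.0*I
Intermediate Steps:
j = I (j = sqrt(-5 + 4) = sqrt(-1) = I ≈ 1.0*I)
E(Z) = -3 - I
(E(-11) - 8*(-10))*6 = ((-3 - I) - 8*(-10))*6 = ((-3 - I) + 80)*6 = (77 - I)*6 = 462 - 6*I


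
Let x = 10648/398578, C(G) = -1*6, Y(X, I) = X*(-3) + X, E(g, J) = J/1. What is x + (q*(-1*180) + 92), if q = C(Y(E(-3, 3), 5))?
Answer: 233572032/199289 ≈ 1172.0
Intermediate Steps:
E(g, J) = J (E(g, J) = J*1 = J)
Y(X, I) = -2*X (Y(X, I) = -3*X + X = -2*X)
C(G) = -6
x = 5324/199289 (x = 10648*(1/398578) = 5324/199289 ≈ 0.026715)
q = -6
x + (q*(-1*180) + 92) = 5324/199289 + (-(-6)*180 + 92) = 5324/199289 + (-6*(-180) + 92) = 5324/199289 + (1080 + 92) = 5324/199289 + 1172 = 233572032/199289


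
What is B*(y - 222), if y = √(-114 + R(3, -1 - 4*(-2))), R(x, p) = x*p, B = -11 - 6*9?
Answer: 14430 - 65*I*√93 ≈ 14430.0 - 626.84*I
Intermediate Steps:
B = -65 (B = -11 - 54 = -65)
R(x, p) = p*x
y = I*√93 (y = √(-114 + (-1 - 4*(-2))*3) = √(-114 + (-1 + 8)*3) = √(-114 + 7*3) = √(-114 + 21) = √(-93) = I*√93 ≈ 9.6436*I)
B*(y - 222) = -65*(I*√93 - 222) = -65*(-222 + I*√93) = 14430 - 65*I*√93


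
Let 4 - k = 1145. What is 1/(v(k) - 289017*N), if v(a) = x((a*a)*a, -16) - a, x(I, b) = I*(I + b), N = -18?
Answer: 1/2206550499255523824 ≈ 4.5320e-19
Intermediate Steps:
k = -1141 (k = 4 - 1*1145 = 4 - 1145 = -1141)
v(a) = -a + a³*(-16 + a³) (v(a) = ((a*a)*a)*((a*a)*a - 16) - a = (a²*a)*(a²*a - 16) - a = a³*(a³ - 16) - a = a³*(-16 + a³) - a = -a + a³*(-16 + a³))
1/(v(k) - 289017*N) = 1/(((-1141)⁶ - 1*(-1141) - 16*(-1141)³) - 289017*(-18)) = 1/((2206550475483180841 + 1141 - 16*(-1485446221)) + 5202306) = 1/((2206550475483180841 + 1141 + 23767139536) + 5202306) = 1/(2206550499250321518 + 5202306) = 1/2206550499255523824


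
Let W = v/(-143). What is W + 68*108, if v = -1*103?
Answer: 1050295/143 ≈ 7344.7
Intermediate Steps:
v = -103
W = 103/143 (W = -103/(-143) = -103*(-1/143) = 103/143 ≈ 0.72028)
W + 68*108 = 103/143 + 68*108 = 103/143 + 7344 = 1050295/143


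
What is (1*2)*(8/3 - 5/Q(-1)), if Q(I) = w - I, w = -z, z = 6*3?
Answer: 302/51 ≈ 5.9216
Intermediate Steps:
z = 18
w = -18 (w = -1*18 = -18)
Q(I) = -18 - I
(1*2)*(8/3 - 5/Q(-1)) = (1*2)*(8/3 - 5/(-18 - 1*(-1))) = 2*(8*(⅓) - 5/(-18 + 1)) = 2*(8/3 - 5/(-17)) = 2*(8/3 - 5*(-1/17)) = 2*(8/3 + 5/17) = 2*(151/51) = 302/51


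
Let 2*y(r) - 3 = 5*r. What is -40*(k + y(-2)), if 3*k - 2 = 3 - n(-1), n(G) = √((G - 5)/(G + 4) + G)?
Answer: 220/3 + 40*I*√3/3 ≈ 73.333 + 23.094*I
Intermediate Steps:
y(r) = 3/2 + 5*r/2 (y(r) = 3/2 + (5*r)/2 = 3/2 + 5*r/2)
n(G) = √(G + (-5 + G)/(4 + G)) (n(G) = √((-5 + G)/(4 + G) + G) = √(G + (-5 + G)/(4 + G)))
k = 5/3 - I*√3/3 (k = ⅔ + (3 - √((-5 - 1 - (4 - 1))/(4 - 1)))/3 = ⅔ + (3 - √((-5 - 1 - 1*3)/3))/3 = ⅔ + (3 - √((-5 - 1 - 3)/3))/3 = ⅔ + (3 - √((⅓)*(-9)))/3 = ⅔ + (3 - √(-3))/3 = ⅔ + (3 - I*√3)/3 = ⅔ + (1 - I*√3/3) = 5/3 - I*√3/3 ≈ 1.6667 - 0.57735*I)
-40*(k + y(-2)) = -40*((5/3 - I*√3/3) + (3/2 + (5/2)*(-2))) = -40*((5/3 - I*√3/3) + (3/2 - 5)) = -40*((5/3 - I*√3/3) - 7/2) = -40*(-11/6 - I*√3/3) = 220/3 + 40*I*√3/3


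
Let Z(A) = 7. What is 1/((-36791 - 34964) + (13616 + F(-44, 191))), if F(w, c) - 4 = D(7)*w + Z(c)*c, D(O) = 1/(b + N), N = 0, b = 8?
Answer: -2/113607 ≈ -1.7605e-5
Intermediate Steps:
D(O) = 1/8 (D(O) = 1/(8 + 0) = 1/8)
F(w, c) = 4 + 7*c + w/8 (F(w, c) = 4 + (w/8 + 7*c) = 4 + (7*c + w/8) = 4 + 7*c + w/8)
1/((-36791 - 34964) + (13616 + F(-44, 191))) = 1/((-36791 - 34964) + (13616 + (4 + 7*191 + (1/8)*(-44)))) = 1/(-71755 + (13616 + (4 + 1337 - 11/2))) = 1/(-71755 + (13616 + 2671/2)) = 1/(-71755 + 29903/2) = 1/(-113607/2) = -2/113607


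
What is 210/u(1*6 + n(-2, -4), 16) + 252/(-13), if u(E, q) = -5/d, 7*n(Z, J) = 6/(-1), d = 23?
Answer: -12810/13 ≈ -985.38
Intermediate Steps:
n(Z, J) = -6/7 (n(Z, J) = (6/(-1))/7 = (6*(-1))/7 = (⅐)*(-6) = -6/7)
u(E, q) = -5/23
210/u(1*6 + n(-2, -4), 16) + 252/(-13) = 210/(-5/23) + 252/(-13) = 210*(-23/5) + 252*(-1/13) = -966 - 252/13 = -12810/13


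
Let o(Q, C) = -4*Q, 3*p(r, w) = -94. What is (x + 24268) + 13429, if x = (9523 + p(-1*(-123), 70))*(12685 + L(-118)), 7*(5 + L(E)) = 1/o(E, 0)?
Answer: 397775277713/3304 ≈ 1.2039e+8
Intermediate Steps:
p(r, w) = -94/3 (p(r, w) = (⅓)*(-94) = -94/3)
L(E) = -5 - 1/(28*E) (L(E) = -5 + 1/(7*((-4*E))) = -5 + (-1/(4*E))/7 = -5 - 1/(28*E))
x = 397650726825/3304 (x = (9523 - 94/3)*(12685 + (-5 - 1/28/(-118))) = 28475*(12685 + (-5 - 1/28*(-1/118)))/3 = 28475*(12685 + (-5 + 1/3304))/3 = 28475*(12685 - 16519/3304)/3 = (28475/3)*(41894721/3304) = 397650726825/3304 ≈ 1.2035e+8)
(x + 24268) + 13429 = (397650726825/3304 + 24268) + 13429 = 397730908297/3304 + 13429 = 397775277713/3304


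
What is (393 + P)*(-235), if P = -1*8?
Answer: -90475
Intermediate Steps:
P = -8
(393 + P)*(-235) = (393 - 8)*(-235) = 385*(-235) = -90475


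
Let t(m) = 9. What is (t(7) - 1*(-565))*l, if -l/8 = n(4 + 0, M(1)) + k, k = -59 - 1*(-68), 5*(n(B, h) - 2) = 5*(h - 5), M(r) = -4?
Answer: -9184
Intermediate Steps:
n(B, h) = -3 + h (n(B, h) = 2 + (5*(h - 5))/5 = 2 + (5*(-5 + h))/5 = 2 + (-25 + 5*h)/5 = 2 + (-5 + h) = -3 + h)
k = 9 (k = -59 + 68 = 9)
l = -16 (l = -8*((-3 - 4) + 9) = -8*(-7 + 9) = -8*2 = -16)
(t(7) - 1*(-565))*l = (9 - 1*(-565))*(-16) = (9 + 565)*(-16) = 574*(-16) = -9184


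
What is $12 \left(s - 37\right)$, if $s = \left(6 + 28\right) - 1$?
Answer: $-48$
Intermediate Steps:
$s = 33$ ($s = 34 + \left(-5 + 4\right) = 34 - 1 = 33$)
$12 \left(s - 37\right) = 12 \left(33 - 37\right) = 12 \left(-4\right) = -48$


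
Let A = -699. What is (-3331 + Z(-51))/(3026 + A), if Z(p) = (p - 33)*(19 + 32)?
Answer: -7615/2327 ≈ -3.2725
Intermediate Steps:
Z(p) = -1683 + 51*p (Z(p) = (-33 + p)*51 = -1683 + 51*p)
(-3331 + Z(-51))/(3026 + A) = (-3331 + (-1683 + 51*(-51)))/(3026 - 699) = (-3331 + (-1683 - 2601))/2327 = (-3331 - 4284)*(1/2327) = -7615*1/2327 = -7615/2327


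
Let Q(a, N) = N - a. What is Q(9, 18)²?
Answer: 81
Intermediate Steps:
Q(9, 18)² = (18 - 1*9)² = (18 - 9)² = 9² = 81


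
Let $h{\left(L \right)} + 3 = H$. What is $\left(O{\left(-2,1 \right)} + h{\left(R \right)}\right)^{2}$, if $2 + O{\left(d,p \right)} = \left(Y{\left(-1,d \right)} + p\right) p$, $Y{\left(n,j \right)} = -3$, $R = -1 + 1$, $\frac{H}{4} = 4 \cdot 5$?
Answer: $5329$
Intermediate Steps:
$H = 80$ ($H = 4 \cdot 4 \cdot 5 = 4 \cdot 20 = 80$)
$R = 0$
$O{\left(d,p \right)} = -2 + p \left(-3 + p\right)$ ($O{\left(d,p \right)} = -2 + \left(-3 + p\right) p = -2 + p \left(-3 + p\right)$)
$h{\left(L \right)} = 77$ ($h{\left(L \right)} = -3 + 80 = 77$)
$\left(O{\left(-2,1 \right)} + h{\left(R \right)}\right)^{2} = \left(\left(-2 + 1^{2} - 3\right) + 77\right)^{2} = \left(\left(-2 + 1 - 3\right) + 77\right)^{2} = \left(-4 + 77\right)^{2} = 73^{2} = 5329$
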